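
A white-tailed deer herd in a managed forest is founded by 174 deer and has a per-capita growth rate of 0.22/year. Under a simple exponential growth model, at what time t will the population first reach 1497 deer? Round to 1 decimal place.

9.8 years

Set N₀·e^(rt) = 1497: e^(0.22·t) = 1497/174 = 8.6034.
0.22·t = ln(8.6034) = 2.1522, so t = 2.1522/0.22 = 9.7826.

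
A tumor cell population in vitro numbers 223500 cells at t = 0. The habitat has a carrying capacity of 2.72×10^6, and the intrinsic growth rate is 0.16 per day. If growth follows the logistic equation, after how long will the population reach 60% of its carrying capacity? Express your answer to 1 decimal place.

17.6 days

A = (K − N₀)/N₀ = (2.72×10^6 − 223500)/223500 = 11.17.
Solve 2.72×10^6/(1 + 11.17·e^(−0.16t)) = 1.632×10^6: 1 + 11.17·e^(−0.16t) = 1.6667, so e^(−0.16t) = 0.0596836.
−0.16·t = ln(0.0596836) = -2.8187, so t = 2.8187/0.16 = 17.617.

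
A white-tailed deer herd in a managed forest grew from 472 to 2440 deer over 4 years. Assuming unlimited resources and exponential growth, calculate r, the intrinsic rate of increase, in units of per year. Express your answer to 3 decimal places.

From N(t) = N₀·e^(rt): e^(r·4) = 2440/472 = 5.1695.
r·4 = ln(5.1695) = 1.6428, so r = 1.6428/4 = 0.41069.

0.411 per year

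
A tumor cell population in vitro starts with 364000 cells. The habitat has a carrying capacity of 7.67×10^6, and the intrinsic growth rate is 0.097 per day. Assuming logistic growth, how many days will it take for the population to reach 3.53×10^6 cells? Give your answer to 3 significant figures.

A = (K − N₀)/N₀ = (7.67×10^6 − 364000)/364000 = 20.071.
Solve 7.67×10^6/(1 + 20.071·e^(−0.097t)) = 3.53×10^6: 1 + 20.071·e^(−0.097t) = 2.1728, so e^(−0.097t) = 0.0584315.
−0.097·t = ln(0.0584315) = -2.8399, so t = 2.8399/0.097 = 29.277.

29.3 days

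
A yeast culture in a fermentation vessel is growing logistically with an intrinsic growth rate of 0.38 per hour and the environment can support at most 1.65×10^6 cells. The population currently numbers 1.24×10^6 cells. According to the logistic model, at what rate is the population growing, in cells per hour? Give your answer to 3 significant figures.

117000 cells per hour

dN/dt = rN(1 − N/K) = 0.38 × 1.24×10^6 × (1 − 1.24×10^6/1.65×10^6).
1 − 1.24×10^6/1.65×10^6 = 0.24848; dN/dt = 0.38 × 1.24×10^6 × 0.24848 = 1.17086×10^5.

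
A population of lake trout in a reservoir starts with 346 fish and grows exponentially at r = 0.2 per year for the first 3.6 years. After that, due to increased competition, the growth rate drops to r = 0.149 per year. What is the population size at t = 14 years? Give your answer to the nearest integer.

3348 fish

Phase 1: N(3.6) = 346·e^(0.2×3.6) = 346·e^0.72 = 710.834.
Phase 2 runs for 14 − 3.6 = 10.4 years at r = 0.149.
N(14) = 710.834·e^(0.149×10.4) = 710.834·e^1.55 = 3347.73.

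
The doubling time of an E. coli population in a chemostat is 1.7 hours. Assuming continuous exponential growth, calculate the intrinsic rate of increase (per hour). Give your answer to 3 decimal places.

r = ln(2)/t_d = 0.6931/1.7 = 0.40773.

0.408 per hour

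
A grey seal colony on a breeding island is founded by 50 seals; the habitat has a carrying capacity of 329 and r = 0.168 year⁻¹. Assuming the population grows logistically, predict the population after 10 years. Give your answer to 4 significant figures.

161.3 seals

A = (K − N₀)/N₀ = (329 − 50)/50 = 5.58.
N(t) = K/(1 + A·e^(−rt)) = 329/(1 + 5.58×e^(−0.168×10)).
e^(−1.68) = 0.18637; denominator = 1 + 5.58×0.18637 = 2.04.
N = 329/2.04 = 161.277.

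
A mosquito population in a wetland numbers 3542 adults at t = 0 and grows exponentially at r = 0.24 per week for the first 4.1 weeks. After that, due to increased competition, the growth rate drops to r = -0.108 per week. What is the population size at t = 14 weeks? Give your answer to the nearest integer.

Phase 1: N(4.1) = 3542·e^(0.24×4.1) = 3542·e^0.984 = 9475.33.
Phase 2 runs for 14 − 4.1 = 9.9 weeks at r = -0.108.
N(14) = 9475.33·e^(-0.108×9.9) = 9475.33·e^-1.069 = 3252.72.

3253 adults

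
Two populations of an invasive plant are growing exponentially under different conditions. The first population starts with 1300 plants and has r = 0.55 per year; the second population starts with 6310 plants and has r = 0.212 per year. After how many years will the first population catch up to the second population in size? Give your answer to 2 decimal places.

4.67 years

Set 1300·e^(0.55t) = 6310·e^(0.212t).
e^((0.55 − 0.212)t) = 6310/1300 → e^(0.338·t) = 4.8538.
0.338·t = ln(4.8538) = 1.5798, so t = 1.5798/0.338 = 4.6739.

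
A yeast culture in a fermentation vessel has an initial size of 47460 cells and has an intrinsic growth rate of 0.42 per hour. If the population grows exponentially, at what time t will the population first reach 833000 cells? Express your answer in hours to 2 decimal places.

Set N₀·e^(rt) = 833000: e^(0.42·t) = 833000/47460 = 17.552.
0.42·t = ln(17.552) = 2.8651, so t = 2.8651/0.42 = 6.8218.

6.82 hours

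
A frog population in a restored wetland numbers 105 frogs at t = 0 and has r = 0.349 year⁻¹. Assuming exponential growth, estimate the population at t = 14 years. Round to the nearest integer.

N(t) = N₀·e^(rt) = 105 × e^(0.349×14) = 105 × e^4.886.
e^4.886 ≈ 132.42, so N ≈ 105 × 132.42 = 13904.4.

13904 frogs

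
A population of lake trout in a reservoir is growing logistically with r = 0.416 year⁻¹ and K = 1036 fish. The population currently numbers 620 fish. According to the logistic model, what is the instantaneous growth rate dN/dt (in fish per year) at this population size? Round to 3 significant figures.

104 fish per year

dN/dt = rN(1 − N/K) = 0.416 × 620 × (1 − 620/1036).
1 − 620/1036 = 0.40154; dN/dt = 0.416 × 620 × 0.40154 = 103.57.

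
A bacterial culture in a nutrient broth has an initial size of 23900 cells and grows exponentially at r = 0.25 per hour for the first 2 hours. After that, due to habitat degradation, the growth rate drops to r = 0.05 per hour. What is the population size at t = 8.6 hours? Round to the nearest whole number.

Phase 1: N(2) = 23900·e^(0.25×2) = 23900·e^0.5 = 39404.4.
Phase 2 runs for 8.6 − 2 = 6.6 hours at r = 0.05.
N(8.6) = 39404.4·e^(0.05×6.6) = 39404.4·e^0.33 = 54810.3.

54810 cells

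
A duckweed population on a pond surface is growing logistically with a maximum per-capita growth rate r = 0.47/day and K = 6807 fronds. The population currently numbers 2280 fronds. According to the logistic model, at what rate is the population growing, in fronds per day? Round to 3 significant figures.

713 fronds per day

dN/dt = rN(1 − N/K) = 0.47 × 2280 × (1 − 2280/6807).
1 − 2280/6807 = 0.66505; dN/dt = 0.47 × 2280 × 0.66505 = 712.67.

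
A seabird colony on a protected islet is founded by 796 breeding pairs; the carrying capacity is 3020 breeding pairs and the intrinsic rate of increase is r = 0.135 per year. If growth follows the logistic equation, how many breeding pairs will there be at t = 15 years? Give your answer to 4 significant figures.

A = (K − N₀)/N₀ = (3020 − 796)/796 = 2.794.
N(t) = K/(1 + A·e^(−rt)) = 3020/(1 + 2.794×e^(−0.135×15)).
e^(−2.025) = 0.13199; denominator = 1 + 2.794×0.13199 = 1.3688.
N = 3020/1.3688 = 2206.33.

2206 breeding pairs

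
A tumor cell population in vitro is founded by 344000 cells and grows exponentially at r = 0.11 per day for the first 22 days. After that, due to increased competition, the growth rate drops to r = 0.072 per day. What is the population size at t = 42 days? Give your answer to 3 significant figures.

Phase 1: N(22) = 344000·e^(0.11×22) = 344000·e^2.42 = 3.868576×10^6.
Phase 2 runs for 42 − 22 = 20 days at r = 0.072.
N(42) = 3.868576×10^6·e^(0.072×20) = 3.868576×10^6·e^1.44 = 1.632808×10^7.

16300000 cells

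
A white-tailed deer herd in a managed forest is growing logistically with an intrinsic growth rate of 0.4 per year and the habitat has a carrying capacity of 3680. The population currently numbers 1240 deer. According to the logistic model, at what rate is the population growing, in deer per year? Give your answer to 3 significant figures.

dN/dt = rN(1 − N/K) = 0.4 × 1240 × (1 − 1240/3680).
1 − 1240/3680 = 0.66304; dN/dt = 0.4 × 1240 × 0.66304 = 328.87.

329 deer per year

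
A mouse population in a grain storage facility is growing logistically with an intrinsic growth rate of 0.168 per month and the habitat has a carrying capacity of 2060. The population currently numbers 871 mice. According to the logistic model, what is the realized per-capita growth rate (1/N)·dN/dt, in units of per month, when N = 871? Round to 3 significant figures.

(1/N)·dN/dt = r(1 − N/K) = 0.168 × (1 − 871/2060).
= 0.168 × 0.57718 = 0.096967.

0.0970 per month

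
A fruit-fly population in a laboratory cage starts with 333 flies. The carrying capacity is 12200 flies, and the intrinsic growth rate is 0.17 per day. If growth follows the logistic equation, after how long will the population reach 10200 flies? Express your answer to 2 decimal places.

A = (K − N₀)/N₀ = (12200 − 333)/333 = 35.637.
Solve 12200/(1 + 35.637·e^(−0.17t)) = 10200: 1 + 35.637·e^(−0.17t) = 1.1961, so e^(−0.17t) = 0.00550216.
−0.17·t = ln(0.00550216) = -5.2026, so t = 5.2026/0.17 = 30.604.

30.60 days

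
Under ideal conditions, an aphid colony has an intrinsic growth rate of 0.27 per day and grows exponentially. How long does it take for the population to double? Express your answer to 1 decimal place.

2.6 days

Doubling time t_d = ln(2)/r = 0.6931/0.27 = 2.5672.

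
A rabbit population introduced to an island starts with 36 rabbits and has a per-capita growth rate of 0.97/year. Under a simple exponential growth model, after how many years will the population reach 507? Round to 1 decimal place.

Set N₀·e^(rt) = 507: e^(0.97·t) = 507/36 = 14.083.
0.97·t = ln(14.083) = 2.645, so t = 2.645/0.97 = 2.7268.

2.7 years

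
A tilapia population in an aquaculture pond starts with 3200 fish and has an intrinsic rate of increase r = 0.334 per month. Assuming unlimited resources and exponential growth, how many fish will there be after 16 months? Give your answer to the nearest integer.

N(t) = N₀·e^(rt) = 3200 × e^(0.334×16) = 3200 × e^5.344.
e^5.344 ≈ 209.35, so N ≈ 3200 × 209.35 = 669915.

669915 fish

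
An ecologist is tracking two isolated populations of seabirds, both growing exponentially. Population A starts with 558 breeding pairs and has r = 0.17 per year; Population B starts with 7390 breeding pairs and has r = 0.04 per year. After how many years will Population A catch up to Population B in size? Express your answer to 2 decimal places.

Set 558·e^(0.17t) = 7390·e^(0.04t).
e^((0.17 − 0.04)t) = 7390/558 → e^(0.13·t) = 13.244.
0.13·t = ln(13.244) = 2.5835, so t = 2.5835/0.13 = 19.873.

19.87 years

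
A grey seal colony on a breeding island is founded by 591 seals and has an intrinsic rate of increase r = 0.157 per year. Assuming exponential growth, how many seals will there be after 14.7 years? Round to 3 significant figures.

N(t) = N₀·e^(rt) = 591 × e^(0.157×14.7) = 591 × e^2.308.
e^2.308 ≈ 10.053, so N ≈ 591 × 10.053 = 5941.49.

5940 seals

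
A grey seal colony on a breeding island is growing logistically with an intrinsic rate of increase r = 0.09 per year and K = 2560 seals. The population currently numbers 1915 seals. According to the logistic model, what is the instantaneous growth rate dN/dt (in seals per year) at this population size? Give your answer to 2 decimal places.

dN/dt = rN(1 − N/K) = 0.09 × 1915 × (1 − 1915/2560).
1 − 1915/2560 = 0.25195; dN/dt = 0.09 × 1915 × 0.25195 = 43.424.

43.42 seals per year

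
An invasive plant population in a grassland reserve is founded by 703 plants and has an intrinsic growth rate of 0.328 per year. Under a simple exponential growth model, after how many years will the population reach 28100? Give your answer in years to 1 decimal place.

Set N₀·e^(rt) = 28100: e^(0.328·t) = 28100/703 = 39.972.
0.328·t = ln(39.972) = 3.6882, so t = 3.6882/0.328 = 11.244.

11.2 years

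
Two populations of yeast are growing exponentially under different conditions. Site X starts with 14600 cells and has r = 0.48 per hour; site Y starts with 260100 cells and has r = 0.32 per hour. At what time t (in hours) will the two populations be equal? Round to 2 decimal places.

Set 14600·e^(0.48t) = 260100·e^(0.32t).
e^((0.48 − 0.32)t) = 260100/14600 → e^(0.16·t) = 17.815.
0.16·t = ln(17.815) = 2.88, so t = 2.88/0.16 = 18.

18.00 hours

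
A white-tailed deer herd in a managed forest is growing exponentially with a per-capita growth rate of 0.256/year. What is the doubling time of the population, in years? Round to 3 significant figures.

2.71 years

Doubling time t_d = ln(2)/r = 0.6931/0.256 = 2.7076.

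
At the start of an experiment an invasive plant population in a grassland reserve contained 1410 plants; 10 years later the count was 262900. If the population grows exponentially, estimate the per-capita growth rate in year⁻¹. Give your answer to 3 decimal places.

0.523 per year

From N(t) = N₀·e^(rt): e^(r·10) = 262900/1410 = 186.45.
r·10 = ln(186.45) = 5.2282, so r = 5.2282/10 = 0.52282.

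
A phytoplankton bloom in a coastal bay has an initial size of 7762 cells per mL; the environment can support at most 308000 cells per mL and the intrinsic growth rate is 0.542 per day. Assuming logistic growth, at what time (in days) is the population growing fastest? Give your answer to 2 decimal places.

6.74 days

Logistic growth is fastest at N = K/2 = 154000.
A = (K − N₀)/N₀ = 38.68. Set K/(1 + A·e^(−rt)) = K/2 → A·e^(−rt) = 1.
e^(−0.542t) = 1/38.68 = 0.0258528, so t = ln(38.68)/0.542 = 3.6553/0.542 = 6.7442.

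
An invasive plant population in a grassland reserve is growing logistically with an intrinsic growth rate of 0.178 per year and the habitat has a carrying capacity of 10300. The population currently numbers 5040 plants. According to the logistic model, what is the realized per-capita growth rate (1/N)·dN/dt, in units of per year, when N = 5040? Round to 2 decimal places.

0.09 per year

(1/N)·dN/dt = r(1 − N/K) = 0.178 × (1 − 5040/10300).
= 0.178 × 0.51068 = 0.090901.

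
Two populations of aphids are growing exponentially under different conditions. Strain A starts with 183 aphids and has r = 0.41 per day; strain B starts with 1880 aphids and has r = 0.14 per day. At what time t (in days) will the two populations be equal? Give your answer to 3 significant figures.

8.63 days

Set 183·e^(0.41t) = 1880·e^(0.14t).
e^((0.41 − 0.14)t) = 1880/183 → e^(0.27·t) = 10.273.
0.27·t = ln(10.273) = 2.3295, so t = 2.3295/0.27 = 8.6279.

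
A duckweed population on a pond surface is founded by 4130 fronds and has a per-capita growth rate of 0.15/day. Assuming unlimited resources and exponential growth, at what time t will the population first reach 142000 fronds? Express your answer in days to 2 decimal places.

23.58 days

Set N₀·e^(rt) = 142000: e^(0.15·t) = 142000/4130 = 34.383.
0.15·t = ln(34.383) = 3.5375, so t = 3.5375/0.15 = 23.584.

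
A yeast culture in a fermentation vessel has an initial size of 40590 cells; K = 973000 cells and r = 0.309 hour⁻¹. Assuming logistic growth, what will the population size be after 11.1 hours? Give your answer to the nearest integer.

A = (K − N₀)/N₀ = (973000 − 40590)/40590 = 22.971.
N(t) = K/(1 + A·e^(−rt)) = 973000/(1 + 22.971×e^(−0.309×11.1)).
e^(−3.43) = 0.03239; denominator = 1 + 22.971×0.03239 = 1.744.
N = 973000/1.744 = 557897.

557897 cells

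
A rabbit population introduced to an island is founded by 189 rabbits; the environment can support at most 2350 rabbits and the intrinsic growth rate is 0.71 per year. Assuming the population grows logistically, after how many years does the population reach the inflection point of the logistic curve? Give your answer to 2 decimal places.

3.43 years

Logistic growth is fastest at N = K/2 = 1175.
A = (K − N₀)/N₀ = 11.434. Set K/(1 + A·e^(−rt)) = K/2 → A·e^(−rt) = 1.
e^(−0.71t) = 1/11.434 = 0.0874595, so t = ln(11.434)/0.71 = 2.4366/0.71 = 3.4318.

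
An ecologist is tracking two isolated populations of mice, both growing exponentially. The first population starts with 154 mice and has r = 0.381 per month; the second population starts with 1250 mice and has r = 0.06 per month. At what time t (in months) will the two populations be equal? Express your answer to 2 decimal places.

6.52 months

Set 154·e^(0.381t) = 1250·e^(0.06t).
e^((0.381 − 0.06)t) = 1250/154 → e^(0.321·t) = 8.1169.
0.321·t = ln(8.1169) = 2.0939, so t = 2.0939/0.321 = 6.5232.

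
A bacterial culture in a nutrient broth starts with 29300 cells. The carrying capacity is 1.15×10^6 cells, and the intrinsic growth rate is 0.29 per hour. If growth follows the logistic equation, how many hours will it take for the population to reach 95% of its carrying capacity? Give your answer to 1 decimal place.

A = (K − N₀)/N₀ = (1.15×10^6 − 29300)/29300 = 38.249.
Solve 1.15×10^6/(1 + 38.249·e^(−0.29t)) = 1.0925×10^6: 1 + 38.249·e^(−0.29t) = 1.0526, so e^(−0.29t) = 0.00137602.
−0.29·t = ln(0.00137602) = -6.5886, so t = 6.5886/0.29 = 22.719.

22.7 hours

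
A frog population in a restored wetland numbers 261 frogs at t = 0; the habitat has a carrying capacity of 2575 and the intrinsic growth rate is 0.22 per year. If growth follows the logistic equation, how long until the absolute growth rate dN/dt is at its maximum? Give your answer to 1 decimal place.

9.9 years

Logistic growth is fastest at N = K/2 = 1287.5.
A = (K − N₀)/N₀ = 8.8659. Set K/(1 + A·e^(−rt)) = K/2 → A·e^(−rt) = 1.
e^(−0.22t) = 1/8.8659 = 0.112792, so t = ln(8.8659)/0.22 = 2.1822/0.22 = 9.9191.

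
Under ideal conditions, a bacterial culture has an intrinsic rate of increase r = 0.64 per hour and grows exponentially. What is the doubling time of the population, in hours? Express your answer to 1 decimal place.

Doubling time t_d = ln(2)/r = 0.6931/0.64 = 1.083.

1.1 hours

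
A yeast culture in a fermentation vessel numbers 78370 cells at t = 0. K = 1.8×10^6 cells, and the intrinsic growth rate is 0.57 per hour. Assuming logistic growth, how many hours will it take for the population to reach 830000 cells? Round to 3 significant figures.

5.15 hours

A = (K − N₀)/N₀ = (1.8×10^6 − 78370)/78370 = 21.968.
Solve 1.8×10^6/(1 + 21.968·e^(−0.57t)) = 830000: 1 + 21.968·e^(−0.57t) = 2.1687, so e^(−0.57t) = 0.053199.
−0.57·t = ln(0.053199) = -2.9337, so t = 2.9337/0.57 = 5.1469.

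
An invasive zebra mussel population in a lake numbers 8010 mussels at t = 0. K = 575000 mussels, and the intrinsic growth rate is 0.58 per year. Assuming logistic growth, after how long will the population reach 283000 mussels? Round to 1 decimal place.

7.3 years

A = (K − N₀)/N₀ = (575000 − 8010)/8010 = 70.785.
Solve 575000/(1 + 70.785·e^(−0.58t)) = 283000: 1 + 70.785·e^(−0.58t) = 2.0318, so e^(−0.58t) = 0.0145765.
−0.58·t = ln(0.0145765) = -4.2283, so t = 4.2283/0.58 = 7.2902.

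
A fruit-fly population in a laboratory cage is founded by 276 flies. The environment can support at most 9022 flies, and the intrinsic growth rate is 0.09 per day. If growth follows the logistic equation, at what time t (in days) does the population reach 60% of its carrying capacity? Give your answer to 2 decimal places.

42.90 days

A = (K − N₀)/N₀ = (9022 − 276)/276 = 31.688.
Solve 9022/(1 + 31.688·e^(−0.09t)) = 5413.2: 1 + 31.688·e^(−0.09t) = 1.6667, so e^(−0.09t) = 0.0210382.
−0.09·t = ln(0.0210382) = -3.8614, so t = 3.8614/0.09 = 42.905.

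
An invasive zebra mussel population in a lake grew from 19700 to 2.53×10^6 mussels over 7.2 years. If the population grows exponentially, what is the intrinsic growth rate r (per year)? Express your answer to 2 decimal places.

0.67 per year

From N(t) = N₀·e^(rt): e^(r·7.2) = 2.53×10^6/19700 = 128.43.
r·7.2 = ln(128.43) = 4.8554, so r = 4.8554/7.2 = 0.67435.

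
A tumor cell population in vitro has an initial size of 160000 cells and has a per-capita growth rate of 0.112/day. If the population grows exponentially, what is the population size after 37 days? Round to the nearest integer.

N(t) = N₀·e^(rt) = 160000 × e^(0.112×37) = 160000 × e^4.144.
e^4.144 ≈ 63.055, so N ≈ 160000 × 63.055 = 1.008873×10^7.

10088726 cells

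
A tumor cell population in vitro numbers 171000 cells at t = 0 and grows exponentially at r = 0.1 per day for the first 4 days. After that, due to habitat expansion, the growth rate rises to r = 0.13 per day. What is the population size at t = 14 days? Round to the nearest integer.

936045 cells

Phase 1: N(4) = 171000·e^(0.1×4) = 171000·e^0.4 = 255102.
Phase 2 runs for 14 − 4 = 10 days at r = 0.13.
N(14) = 255102·e^(0.13×10) = 255102·e^1.3 = 936045.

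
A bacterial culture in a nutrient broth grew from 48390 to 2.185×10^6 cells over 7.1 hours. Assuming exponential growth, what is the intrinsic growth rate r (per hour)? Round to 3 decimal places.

0.537 per hour

From N(t) = N₀·e^(rt): e^(r·7.1) = 2.185×10^6/48390 = 45.154.
r·7.1 = ln(45.154) = 3.8101, so r = 3.8101/7.1 = 0.53663.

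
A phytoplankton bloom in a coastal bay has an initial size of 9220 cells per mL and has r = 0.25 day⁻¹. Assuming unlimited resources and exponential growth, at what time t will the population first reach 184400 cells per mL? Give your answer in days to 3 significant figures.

Set N₀·e^(rt) = 184400: e^(0.25·t) = 184400/9220 = 20.
0.25·t = ln(20) = 2.9957, so t = 2.9957/0.25 = 11.983.

12.0 days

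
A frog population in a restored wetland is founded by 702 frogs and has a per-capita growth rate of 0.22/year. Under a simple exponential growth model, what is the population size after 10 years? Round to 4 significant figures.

N(t) = N₀·e^(rt) = 702 × e^(0.22×10) = 702 × e^2.2.
e^2.2 ≈ 9.025, so N ≈ 702 × 9.025 = 6335.56.

6336 frogs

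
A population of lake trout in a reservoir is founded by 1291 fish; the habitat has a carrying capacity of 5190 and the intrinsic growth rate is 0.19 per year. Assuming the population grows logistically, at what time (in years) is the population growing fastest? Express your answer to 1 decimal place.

Logistic growth is fastest at N = K/2 = 2595.
A = (K − N₀)/N₀ = 3.0201. Set K/(1 + A·e^(−rt)) = K/2 → A·e^(−rt) = 1.
e^(−0.19t) = 1/3.0201 = 0.331111, so t = ln(3.0201)/0.19 = 1.1053/0.19 = 5.8174.

5.8 years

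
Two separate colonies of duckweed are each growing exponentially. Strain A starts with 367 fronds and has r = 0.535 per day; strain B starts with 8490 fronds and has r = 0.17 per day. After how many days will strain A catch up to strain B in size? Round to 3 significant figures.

Set 367·e^(0.535t) = 8490·e^(0.17t).
e^((0.535 − 0.17)t) = 8490/367 → e^(0.365·t) = 23.134.
0.365·t = ln(23.134) = 3.1413, so t = 3.1413/0.365 = 8.6063.

8.61 days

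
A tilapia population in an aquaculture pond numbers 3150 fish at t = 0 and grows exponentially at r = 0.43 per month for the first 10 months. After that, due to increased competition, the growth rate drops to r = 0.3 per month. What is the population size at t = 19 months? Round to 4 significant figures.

Phase 1: N(10) = 3150·e^(0.43×10) = 3150·e^4.3 = 232154.
Phase 2 runs for 19 − 10 = 9 months at r = 0.3.
N(19) = 232154·e^(0.3×9) = 232154·e^2.7 = 3.454394×10^6.

3454000 fish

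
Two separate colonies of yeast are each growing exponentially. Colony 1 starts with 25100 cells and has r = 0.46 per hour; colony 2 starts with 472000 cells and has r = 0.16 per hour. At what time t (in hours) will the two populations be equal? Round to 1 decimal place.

9.8 hours

Set 25100·e^(0.46t) = 472000·e^(0.16t).
e^((0.46 − 0.16)t) = 472000/25100 → e^(0.3·t) = 18.805.
0.3·t = ln(18.805) = 2.9341, so t = 2.9341/0.3 = 9.7804.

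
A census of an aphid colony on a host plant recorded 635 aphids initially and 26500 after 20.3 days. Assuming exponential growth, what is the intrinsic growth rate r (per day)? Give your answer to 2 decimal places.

0.18 per day

From N(t) = N₀·e^(rt): e^(r·20.3) = 26500/635 = 41.732.
r·20.3 = ln(41.732) = 3.7313, so r = 3.7313/20.3 = 0.18381.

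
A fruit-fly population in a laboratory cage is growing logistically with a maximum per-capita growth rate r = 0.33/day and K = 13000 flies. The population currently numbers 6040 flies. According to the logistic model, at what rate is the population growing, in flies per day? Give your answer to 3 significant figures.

dN/dt = rN(1 − N/K) = 0.33 × 6040 × (1 − 6040/13000).
1 − 6040/13000 = 0.53538; dN/dt = 0.33 × 6040 × 0.53538 = 1067.1.

1070 flies per day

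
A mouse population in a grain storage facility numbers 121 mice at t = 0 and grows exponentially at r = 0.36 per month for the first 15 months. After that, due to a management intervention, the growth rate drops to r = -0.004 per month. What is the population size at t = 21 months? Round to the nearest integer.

26155 mice

Phase 1: N(15) = 121·e^(0.36×15) = 121·e^5.4 = 26790.2.
Phase 2 runs for 21 − 15 = 6 months at r = -0.004.
N(21) = 26790.2·e^(-0.004×6) = 26790.2·e^-0.024 = 26154.9.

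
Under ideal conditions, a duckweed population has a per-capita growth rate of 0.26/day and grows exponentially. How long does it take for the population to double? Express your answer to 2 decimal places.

2.67 days

Doubling time t_d = ln(2)/r = 0.6931/0.26 = 2.666.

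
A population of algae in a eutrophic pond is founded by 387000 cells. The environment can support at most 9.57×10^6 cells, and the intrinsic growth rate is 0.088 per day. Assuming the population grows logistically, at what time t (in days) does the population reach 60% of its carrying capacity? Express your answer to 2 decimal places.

40.59 days

A = (K − N₀)/N₀ = (9.57×10^6 − 387000)/387000 = 23.729.
Solve 9.57×10^6/(1 + 23.729·e^(−0.088t)) = 5.742×10^6: 1 + 23.729·e^(−0.088t) = 1.6667, so e^(−0.088t) = 0.0280954.
−0.088·t = ln(0.0280954) = -3.5721, so t = 3.5721/0.088 = 40.593.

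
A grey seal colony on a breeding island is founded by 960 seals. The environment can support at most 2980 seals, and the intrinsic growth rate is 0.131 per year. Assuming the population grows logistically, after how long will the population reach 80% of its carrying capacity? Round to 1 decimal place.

16.3 years

A = (K − N₀)/N₀ = (2980 − 960)/960 = 2.1042.
Solve 2980/(1 + 2.1042·e^(−0.131t)) = 2384: 1 + 2.1042·e^(−0.131t) = 1.25, so e^(−0.131t) = 0.118812.
−0.131·t = ln(0.118812) = -2.1302, so t = 2.1302/0.131 = 16.261.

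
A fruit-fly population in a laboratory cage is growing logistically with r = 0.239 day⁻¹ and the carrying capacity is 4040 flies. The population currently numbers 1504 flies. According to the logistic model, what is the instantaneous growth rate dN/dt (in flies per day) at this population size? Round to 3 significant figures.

226 flies per day

dN/dt = rN(1 − N/K) = 0.239 × 1504 × (1 − 1504/4040).
1 − 1504/4040 = 0.62772; dN/dt = 0.239 × 1504 × 0.62772 = 225.64.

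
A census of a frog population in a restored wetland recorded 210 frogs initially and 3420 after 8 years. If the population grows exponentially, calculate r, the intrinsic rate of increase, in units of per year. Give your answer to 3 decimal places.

From N(t) = N₀·e^(rt): e^(r·8) = 3420/210 = 16.286.
r·8 = ln(16.286) = 2.7903, so r = 2.7903/8 = 0.34879.

0.349 per year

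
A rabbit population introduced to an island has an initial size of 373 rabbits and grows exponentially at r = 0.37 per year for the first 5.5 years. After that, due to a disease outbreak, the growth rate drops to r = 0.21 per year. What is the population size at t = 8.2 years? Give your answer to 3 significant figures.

5030 rabbits

Phase 1: N(5.5) = 373·e^(0.37×5.5) = 373·e^2.035 = 2854.29.
Phase 2 runs for 8.2 − 5.5 = 2.7 years at r = 0.21.
N(8.2) = 2854.29·e^(0.21×2.7) = 2854.29·e^0.567 = 5032.03.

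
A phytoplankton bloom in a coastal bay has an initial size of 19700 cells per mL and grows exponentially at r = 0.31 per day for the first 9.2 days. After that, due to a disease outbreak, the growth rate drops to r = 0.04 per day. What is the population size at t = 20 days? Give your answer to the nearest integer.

525641 cells per mL

Phase 1: N(9.2) = 19700·e^(0.31×9.2) = 19700·e^2.852 = 341251.
Phase 2 runs for 20 − 9.2 = 10.8 days at r = 0.04.
N(20) = 341251·e^(0.04×10.8) = 341251·e^0.432 = 525641.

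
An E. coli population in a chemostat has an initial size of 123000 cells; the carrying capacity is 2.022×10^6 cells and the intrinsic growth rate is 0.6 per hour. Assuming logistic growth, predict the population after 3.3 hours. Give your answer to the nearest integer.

645665 cells

A = (K − N₀)/N₀ = (2.022×10^6 − 123000)/123000 = 15.439.
N(t) = K/(1 + A·e^(−rt)) = 2.022×10^6/(1 + 15.439×e^(−0.6×3.3)).
e^(−1.98) = 0.13807; denominator = 1 + 15.439×0.13807 = 3.1317.
N = 2.022×10^6/3.1317 = 645665.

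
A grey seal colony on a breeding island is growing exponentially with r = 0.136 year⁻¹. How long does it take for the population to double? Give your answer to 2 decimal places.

Doubling time t_d = ln(2)/r = 0.6931/0.136 = 5.0967.

5.10 years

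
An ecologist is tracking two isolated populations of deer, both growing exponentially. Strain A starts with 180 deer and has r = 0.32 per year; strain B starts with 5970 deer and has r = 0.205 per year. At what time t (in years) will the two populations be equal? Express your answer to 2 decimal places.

30.45 years

Set 180·e^(0.32t) = 5970·e^(0.205t).
e^((0.32 − 0.205)t) = 5970/180 → e^(0.115·t) = 33.167.
0.115·t = ln(33.167) = 3.5015, so t = 3.5015/0.115 = 30.448.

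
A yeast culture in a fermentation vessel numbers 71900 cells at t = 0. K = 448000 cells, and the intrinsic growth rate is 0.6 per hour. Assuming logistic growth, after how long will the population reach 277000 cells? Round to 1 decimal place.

A = (K − N₀)/N₀ = (448000 − 71900)/71900 = 5.2309.
Solve 448000/(1 + 5.2309·e^(−0.6t)) = 277000: 1 + 5.2309·e^(−0.6t) = 1.6173, so e^(−0.6t) = 0.118016.
−0.6·t = ln(0.118016) = -2.1369, so t = 2.1369/0.6 = 3.5616.

3.6 hours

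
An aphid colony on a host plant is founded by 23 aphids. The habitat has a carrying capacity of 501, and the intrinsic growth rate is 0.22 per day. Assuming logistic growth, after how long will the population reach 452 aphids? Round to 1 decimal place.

A = (K − N₀)/N₀ = (501 − 23)/23 = 20.783.
Solve 501/(1 + 20.783·e^(−0.22t)) = 452: 1 + 20.783·e^(−0.22t) = 1.1084, so e^(−0.22t) = 0.00521624.
−0.22·t = ln(0.00521624) = -5.256, so t = 5.256/0.22 = 23.891.

23.9 days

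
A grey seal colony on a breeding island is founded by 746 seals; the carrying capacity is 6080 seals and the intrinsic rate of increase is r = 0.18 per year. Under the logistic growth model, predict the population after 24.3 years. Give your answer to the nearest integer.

5577 seals

A = (K − N₀)/N₀ = (6080 − 746)/746 = 7.1501.
N(t) = K/(1 + A·e^(−rt)) = 6080/(1 + 7.1501×e^(−0.18×24.3)).
e^(−4.374) = 0.012601; denominator = 1 + 7.1501×0.012601 = 1.0901.
N = 6080/1.0901 = 5577.49.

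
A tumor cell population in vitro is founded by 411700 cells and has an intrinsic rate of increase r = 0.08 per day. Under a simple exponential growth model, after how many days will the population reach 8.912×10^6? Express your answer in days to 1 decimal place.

38.4 days

Set N₀·e^(rt) = 8.912×10^6: e^(0.08·t) = 8.912×10^6/411700 = 21.647.
0.08·t = ln(21.647) = 3.0749, so t = 3.0749/0.08 = 38.436.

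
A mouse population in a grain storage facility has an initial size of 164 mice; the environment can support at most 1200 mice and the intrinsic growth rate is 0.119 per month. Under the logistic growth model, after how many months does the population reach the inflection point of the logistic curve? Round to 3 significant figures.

Logistic growth is fastest at N = K/2 = 600.
A = (K − N₀)/N₀ = 6.3171. Set K/(1 + A·e^(−rt)) = K/2 → A·e^(−rt) = 1.
e^(−0.119t) = 1/6.3171 = 0.158301, so t = ln(6.3171)/0.119 = 1.8433/0.119 = 15.49.

15.5 months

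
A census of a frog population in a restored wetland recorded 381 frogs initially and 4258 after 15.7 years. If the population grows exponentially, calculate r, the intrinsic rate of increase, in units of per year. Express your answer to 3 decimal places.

From N(t) = N₀·e^(rt): e^(r·15.7) = 4258/381 = 11.176.
r·15.7 = ln(11.176) = 2.4138, so r = 2.4138/15.7 = 0.15374.

0.154 per year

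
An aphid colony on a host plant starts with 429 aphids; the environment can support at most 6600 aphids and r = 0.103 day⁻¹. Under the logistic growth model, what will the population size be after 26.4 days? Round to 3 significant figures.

A = (K − N₀)/N₀ = (6600 − 429)/429 = 14.385.
N(t) = K/(1 + A·e^(−rt)) = 6600/(1 + 14.385×e^(−0.103×26.4)).
e^(−2.719) = 0.065927; denominator = 1 + 14.385×0.065927 = 1.9483.
N = 6600/1.9483 = 3387.5.

3390 aphids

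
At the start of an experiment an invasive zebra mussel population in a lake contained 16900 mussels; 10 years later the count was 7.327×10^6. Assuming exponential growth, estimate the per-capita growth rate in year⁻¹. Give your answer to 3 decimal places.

From N(t) = N₀·e^(rt): e^(r·10) = 7.327×10^6/16900 = 433.55.
r·10 = ln(433.55) = 6.072, so r = 6.072/10 = 0.6072.

0.607 per year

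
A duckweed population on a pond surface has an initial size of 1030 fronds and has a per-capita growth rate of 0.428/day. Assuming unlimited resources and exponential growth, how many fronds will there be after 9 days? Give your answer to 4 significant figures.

48500 fronds

N(t) = N₀·e^(rt) = 1030 × e^(0.428×9) = 1030 × e^3.852.
e^3.852 ≈ 47.087, so N ≈ 1030 × 47.087 = 48499.8.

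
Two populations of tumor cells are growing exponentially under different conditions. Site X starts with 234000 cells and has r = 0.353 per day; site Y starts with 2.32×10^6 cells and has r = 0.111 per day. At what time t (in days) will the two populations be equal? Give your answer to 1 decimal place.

Set 234000·e^(0.353t) = 2.32×10^6·e^(0.111t).
e^((0.353 − 0.111)t) = 2.32×10^6/234000 → e^(0.242·t) = 9.9145.
0.242·t = ln(9.9145) = 2.294, so t = 2.294/0.242 = 9.4793.

9.5 days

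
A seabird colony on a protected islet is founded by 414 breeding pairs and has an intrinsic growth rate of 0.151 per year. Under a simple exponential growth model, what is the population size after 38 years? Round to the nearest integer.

128523 breeding pairs

N(t) = N₀·e^(rt) = 414 × e^(0.151×38) = 414 × e^5.738.
e^5.738 ≈ 310.44, so N ≈ 414 × 310.44 = 128523.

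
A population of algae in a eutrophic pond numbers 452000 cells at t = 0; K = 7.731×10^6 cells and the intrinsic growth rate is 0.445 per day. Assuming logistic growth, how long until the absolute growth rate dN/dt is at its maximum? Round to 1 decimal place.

6.2 days

Logistic growth is fastest at N = K/2 = 3.8655×10^6.
A = (K − N₀)/N₀ = 16.104. Set K/(1 + A·e^(−rt)) = K/2 → A·e^(−rt) = 1.
e^(−0.445t) = 1/16.104 = 0.0620964, so t = ln(16.104)/0.445 = 2.7791/0.445 = 6.2451.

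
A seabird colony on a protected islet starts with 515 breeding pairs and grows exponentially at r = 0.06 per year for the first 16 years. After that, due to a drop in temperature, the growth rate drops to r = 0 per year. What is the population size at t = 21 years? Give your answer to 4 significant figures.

1345 breeding pairs

Phase 1: N(16) = 515·e^(0.06×16) = 515·e^0.96 = 1345.02.
Phase 2 runs for 21 − 16 = 5 years at r = 0.
N(21) = 1345.02·e^(0×5) = 1345.02·e^0 = 1345.02.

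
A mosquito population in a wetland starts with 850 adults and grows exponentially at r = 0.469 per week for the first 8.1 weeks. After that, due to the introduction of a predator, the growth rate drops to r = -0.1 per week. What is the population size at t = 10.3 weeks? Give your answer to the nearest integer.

Phase 1: N(8.1) = 850·e^(0.469×8.1) = 850·e^3.799 = 37954.2.
Phase 2 runs for 10.3 − 8.1 = 2.2 weeks at r = -0.1.
N(10.3) = 37954.2·e^(-0.1×2.2) = 37954.2·e^-0.22 = 30459.

30459 adults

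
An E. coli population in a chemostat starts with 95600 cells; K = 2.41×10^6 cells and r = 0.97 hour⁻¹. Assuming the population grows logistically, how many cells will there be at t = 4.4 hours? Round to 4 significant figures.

1800000 cells

A = (K − N₀)/N₀ = (2.41×10^6 − 95600)/95600 = 24.209.
N(t) = K/(1 + A·e^(−rt)) = 2.41×10^6/(1 + 24.209×e^(−0.97×4.4)).
e^(−4.268) = 0.01401; denominator = 1 + 24.209×0.01401 = 1.3392.
N = 2.41×10^6/1.3392 = 1.799628×10^6.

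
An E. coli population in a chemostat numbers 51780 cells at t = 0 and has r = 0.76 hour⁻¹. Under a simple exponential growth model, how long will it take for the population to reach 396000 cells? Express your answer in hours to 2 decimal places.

2.68 hours

Set N₀·e^(rt) = 396000: e^(0.76·t) = 396000/51780 = 7.6477.
0.76·t = ln(7.6477) = 2.0344, so t = 2.0344/0.76 = 2.6769.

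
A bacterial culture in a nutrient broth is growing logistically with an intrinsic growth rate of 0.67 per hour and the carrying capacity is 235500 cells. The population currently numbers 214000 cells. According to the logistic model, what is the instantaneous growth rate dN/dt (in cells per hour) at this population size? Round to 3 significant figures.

13100 cells per hour

dN/dt = rN(1 − N/K) = 0.67 × 214000 × (1 − 214000/235500).
1 − 214000/235500 = 0.091295; dN/dt = 0.67 × 214000 × 0.091295 = 13090.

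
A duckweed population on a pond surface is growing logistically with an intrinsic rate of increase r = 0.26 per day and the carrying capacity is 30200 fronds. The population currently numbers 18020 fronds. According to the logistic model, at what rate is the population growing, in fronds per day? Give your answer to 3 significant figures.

dN/dt = rN(1 − N/K) = 0.26 × 18020 × (1 − 18020/30200).
1 − 18020/30200 = 0.40331; dN/dt = 0.26 × 18020 × 0.40331 = 1889.6.

1890 fronds per day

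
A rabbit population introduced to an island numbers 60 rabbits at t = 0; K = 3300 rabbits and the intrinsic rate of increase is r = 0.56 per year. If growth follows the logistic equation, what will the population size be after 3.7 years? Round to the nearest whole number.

423 rabbits

A = (K − N₀)/N₀ = (3300 − 60)/60 = 54.
N(t) = K/(1 + A·e^(−rt)) = 3300/(1 + 54×e^(−0.56×3.7)).
e^(−2.072) = 0.12593; denominator = 1 + 54×0.12593 = 7.8004.
N = 3300/7.8004 = 423.054.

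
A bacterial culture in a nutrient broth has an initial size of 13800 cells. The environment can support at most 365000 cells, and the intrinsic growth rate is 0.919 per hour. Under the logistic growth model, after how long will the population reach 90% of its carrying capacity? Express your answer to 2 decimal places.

5.91 hours

A = (K − N₀)/N₀ = (365000 − 13800)/13800 = 25.449.
Solve 365000/(1 + 25.449·e^(−0.919t)) = 328500: 1 + 25.449·e^(−0.919t) = 1.1111, so e^(−0.919t) = 0.00436598.
−0.919·t = ln(0.00436598) = -5.4339, so t = 5.4339/0.919 = 5.9129.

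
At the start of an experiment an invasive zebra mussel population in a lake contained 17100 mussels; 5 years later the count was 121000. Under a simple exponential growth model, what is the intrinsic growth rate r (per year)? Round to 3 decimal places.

0.391 per year

From N(t) = N₀·e^(rt): e^(r·5) = 121000/17100 = 7.076.
r·5 = ln(7.076) = 1.9567, so r = 1.9567/5 = 0.39134.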